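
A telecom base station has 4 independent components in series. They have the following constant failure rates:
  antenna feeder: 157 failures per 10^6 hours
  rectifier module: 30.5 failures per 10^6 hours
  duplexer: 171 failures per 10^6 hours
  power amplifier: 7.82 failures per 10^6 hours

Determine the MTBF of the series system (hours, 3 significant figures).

Series of exponential components: λ_sys = Σ λ_i
λ_sys = 0.000157 + 0.0000305 + 0.000171 + 0.00000782 = 3.6632e-04 /h
MTBF = 1 / λ_sys = 2730 h

2730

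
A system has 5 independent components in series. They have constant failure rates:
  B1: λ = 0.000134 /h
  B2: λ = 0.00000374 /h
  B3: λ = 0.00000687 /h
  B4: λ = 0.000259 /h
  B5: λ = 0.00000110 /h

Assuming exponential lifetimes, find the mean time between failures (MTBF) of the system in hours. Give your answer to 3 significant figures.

Series of exponential components: λ_sys = Σ λ_i
λ_sys = 0.000134 + 0.00000374 + 0.00000687 + 0.000259 + 0.00000110 = 4.0471e-04 /h
MTBF = 1 / λ_sys = 2470 h

2470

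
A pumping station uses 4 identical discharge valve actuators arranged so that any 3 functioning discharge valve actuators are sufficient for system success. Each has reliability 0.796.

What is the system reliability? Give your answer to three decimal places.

0.813

R = Σ_{i=3}^{4} C(4,i) p^i (1−p)^{4−i} with p = 0.796
C(4,3)·0.796^3·0.204^1 = 0.41156
C(4,4)·0.796^4·0.204^0 = 0.40147
Sum = 0.813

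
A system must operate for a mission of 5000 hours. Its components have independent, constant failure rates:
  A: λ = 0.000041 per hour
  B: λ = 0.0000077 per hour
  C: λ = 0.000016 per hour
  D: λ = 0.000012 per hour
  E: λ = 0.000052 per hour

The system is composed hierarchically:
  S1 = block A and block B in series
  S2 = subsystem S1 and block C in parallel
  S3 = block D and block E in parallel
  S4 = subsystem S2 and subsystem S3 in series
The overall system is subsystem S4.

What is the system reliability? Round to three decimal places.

0.970

R(A) = exp(−0.000041 × 5000) = 0.81465
R(B) = exp(−0.0000077 × 5000) = 0.96223
R(C) = exp(−0.000016 × 5000) = 0.92312
R(D) = exp(−0.000012 × 5000) = 0.94176
R(E) = exp(−0.000052 × 5000) = 0.77105
Series (A and B): 0.81465 × 0.96223 = 0.78388
Parallel ([0.78388] and C): 1 − (1 − 0.78388)(1 − 0.92312) = 0.98338
Parallel (D and E): 1 − (1 − 0.94176)(1 − 0.77105) = 0.98667
Series ([0.98338] and [0.98667]): 0.98338 × 0.98667 = 0.970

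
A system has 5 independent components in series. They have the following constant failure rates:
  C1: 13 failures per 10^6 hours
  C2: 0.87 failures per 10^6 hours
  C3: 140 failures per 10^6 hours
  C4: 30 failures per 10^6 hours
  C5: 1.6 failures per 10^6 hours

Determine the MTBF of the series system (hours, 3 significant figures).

5390

Series of exponential components: λ_sys = Σ λ_i
λ_sys = 0.000013 + 0.00000087 + 0.00014 + 0.000030 + 0.0000016 = 1.8547e-04 /h
MTBF = 1 / λ_sys = 5390 h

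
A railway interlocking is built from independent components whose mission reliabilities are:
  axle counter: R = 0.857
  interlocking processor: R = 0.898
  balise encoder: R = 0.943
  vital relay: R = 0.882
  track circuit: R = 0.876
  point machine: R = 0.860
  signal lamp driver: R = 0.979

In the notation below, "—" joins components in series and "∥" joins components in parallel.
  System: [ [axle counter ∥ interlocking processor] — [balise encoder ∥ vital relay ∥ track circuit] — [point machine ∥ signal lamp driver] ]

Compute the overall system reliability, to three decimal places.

0.982

Parallel (axle counter and interlocking processor): 1 − (1 − 0.85700)(1 − 0.89800) = 0.98541
Parallel (balise encoder, vital relay, and track circuit): 1 − (1 − 0.94300)(1 − 0.88200)(1 − 0.87600) = 0.99917
Parallel (point machine and signal lamp driver): 1 − (1 − 0.86000)(1 − 0.97900) = 0.99706
Series ([0.98541], [0.99917], and [0.99706]): 0.98541 × 0.99917 × 0.99706 = 0.982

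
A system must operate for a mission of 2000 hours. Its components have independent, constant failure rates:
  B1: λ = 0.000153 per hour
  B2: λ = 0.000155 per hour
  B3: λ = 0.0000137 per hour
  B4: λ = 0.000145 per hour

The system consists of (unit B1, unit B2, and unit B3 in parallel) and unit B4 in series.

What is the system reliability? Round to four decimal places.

R(B1) = exp(−0.000153 × 2000) = 0.736387
R(B2) = exp(−0.000155 × 2000) = 0.733447
R(B3) = exp(−0.0000137 × 2000) = 0.972972
R(B4) = exp(−0.000145 × 2000) = 0.748264
Parallel (B1, B2, and B3): 1 − (1 − 0.736387)(1 − 0.733447)(1 − 0.972972) = 0.998101
Series ([0.998101] and B4): 0.998101 × 0.748264 = 0.7468

0.7468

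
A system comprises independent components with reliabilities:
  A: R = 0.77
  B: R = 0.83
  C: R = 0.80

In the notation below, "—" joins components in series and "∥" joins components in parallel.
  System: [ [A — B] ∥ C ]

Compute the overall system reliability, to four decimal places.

0.9278

Series (A and B): 0.770000 × 0.830000 = 0.639100
Parallel ([0.639100] and C): 1 − (1 − 0.639100)(1 − 0.800000) = 0.9278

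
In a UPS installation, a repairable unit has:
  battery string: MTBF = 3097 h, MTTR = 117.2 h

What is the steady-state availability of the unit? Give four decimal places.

0.9635

A(battery string) = MTBF/(MTBF+MTTR) = 3097/(3097+117.2) = 0.9635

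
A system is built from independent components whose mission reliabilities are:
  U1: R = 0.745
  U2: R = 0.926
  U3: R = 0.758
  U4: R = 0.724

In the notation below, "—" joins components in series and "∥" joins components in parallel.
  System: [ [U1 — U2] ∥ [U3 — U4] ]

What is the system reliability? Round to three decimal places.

Series (U1 and U2): 0.74500 × 0.92600 = 0.68987
Series (U3 and U4): 0.75800 × 0.72400 = 0.54879
Parallel ([0.68987] and [0.54879]): 1 − (1 − 0.68987)(1 − 0.54879) = 0.860

0.860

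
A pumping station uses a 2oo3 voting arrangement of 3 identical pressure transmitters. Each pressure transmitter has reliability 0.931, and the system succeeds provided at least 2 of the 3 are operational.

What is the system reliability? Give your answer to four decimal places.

0.9864

R = Σ_{i=2}^{3} C(3,i) p^i (1−p)^{3−i} with p = 0.931
C(3,2)·0.931^2·0.069^1 = 0.179420
C(3,3)·0.931^3·0.069^0 = 0.806954
Sum = 0.9864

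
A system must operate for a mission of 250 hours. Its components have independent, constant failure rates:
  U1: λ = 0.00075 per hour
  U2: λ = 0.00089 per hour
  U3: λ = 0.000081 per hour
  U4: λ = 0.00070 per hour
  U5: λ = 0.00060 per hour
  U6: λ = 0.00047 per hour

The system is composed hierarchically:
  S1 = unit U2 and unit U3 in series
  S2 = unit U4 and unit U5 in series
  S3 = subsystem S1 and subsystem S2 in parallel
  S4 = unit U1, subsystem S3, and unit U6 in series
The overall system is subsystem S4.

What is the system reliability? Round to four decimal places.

0.6930

R(U1) = exp(−0.00075 × 250) = 0.829029
R(U2) = exp(−0.00089 × 250) = 0.800515
R(U3) = exp(−0.000081 × 250) = 0.979954
R(U4) = exp(−0.00070 × 250) = 0.839457
R(U5) = exp(−0.00060 × 250) = 0.860708
R(U6) = exp(−0.00047 × 250) = 0.889141
Series (U2 and U3): 0.800515 × 0.979954 = 0.784468
Series (U4 and U5): 0.839457 × 0.860708 = 0.722527
Parallel ([0.784468] and [0.722527]): 1 − (1 − 0.784468)(1 − 0.722527) = 0.940196
Series (U1, [0.940196], and U6): 0.829029 × 0.940196 × 0.889141 = 0.6930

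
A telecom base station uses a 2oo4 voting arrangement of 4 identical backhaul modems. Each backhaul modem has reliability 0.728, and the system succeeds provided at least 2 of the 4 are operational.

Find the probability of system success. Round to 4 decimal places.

R = Σ_{i=2}^{4} C(4,i) p^i (1−p)^{4−i} with p = 0.728
C(4,2)·0.728^2·0.272^2 = 0.235262
C(4,3)·0.728^3·0.272^1 = 0.419781
C(4,4)·0.728^4·0.272^0 = 0.280883
Sum = 0.9359

0.9359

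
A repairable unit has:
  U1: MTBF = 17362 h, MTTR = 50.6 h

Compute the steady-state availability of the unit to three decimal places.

0.997

A(U1) = MTBF/(MTBF+MTTR) = 17362/(17362+50.6) = 0.997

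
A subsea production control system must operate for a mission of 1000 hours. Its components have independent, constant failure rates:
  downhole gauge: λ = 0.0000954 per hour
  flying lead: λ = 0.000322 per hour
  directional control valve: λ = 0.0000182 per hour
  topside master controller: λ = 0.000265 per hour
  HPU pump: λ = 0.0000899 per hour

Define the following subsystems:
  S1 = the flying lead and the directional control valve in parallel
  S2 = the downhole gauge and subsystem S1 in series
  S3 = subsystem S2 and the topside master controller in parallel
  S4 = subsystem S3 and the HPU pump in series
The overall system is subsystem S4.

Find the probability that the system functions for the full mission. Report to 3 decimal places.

0.894

R(downhole gauge) = exp(−0.0000954 × 1000) = 0.90901
R(flying lead) = exp(−0.000322 × 1000) = 0.72470
R(directional control valve) = exp(−0.0000182 × 1000) = 0.98196
R(topside master controller) = exp(−0.000265 × 1000) = 0.76721
R(HPU pump) = exp(−0.0000899 × 1000) = 0.91402
Parallel (flying lead and directional control valve): 1 − (1 − 0.72470)(1 − 0.98196) = 0.99503
Series (downhole gauge and [0.99503]): 0.90901 × 0.99503 = 0.90449
Parallel ([0.90449] and topside master controller): 1 − (1 − 0.90449)(1 − 0.76721) = 0.97777
Series ([0.97777] and HPU pump): 0.97777 × 0.91402 = 0.894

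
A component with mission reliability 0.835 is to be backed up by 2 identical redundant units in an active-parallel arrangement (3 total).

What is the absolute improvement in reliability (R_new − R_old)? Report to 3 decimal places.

0.161

R_before = 0.835
R_after = 1 − (1 − 0.835)^3 = 0.996
ΔR = 0.996 − 0.835 = 0.161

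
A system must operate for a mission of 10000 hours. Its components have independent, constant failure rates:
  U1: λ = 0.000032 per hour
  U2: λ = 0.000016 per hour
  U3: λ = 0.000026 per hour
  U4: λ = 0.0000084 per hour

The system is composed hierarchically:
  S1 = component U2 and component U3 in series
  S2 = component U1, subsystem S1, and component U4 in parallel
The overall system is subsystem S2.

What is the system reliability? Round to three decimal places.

0.992

R(U1) = exp(−0.000032 × 10000) = 0.72615
R(U2) = exp(−0.000016 × 10000) = 0.85214
R(U3) = exp(−0.000026 × 10000) = 0.77105
R(U4) = exp(−0.0000084 × 10000) = 0.91943
Series (U2 and U3): 0.85214 × 0.77105 = 0.65704
Parallel (U1, [0.65704], and U4): 1 − (1 − 0.72615)(1 − 0.65704)(1 − 0.91943) = 0.992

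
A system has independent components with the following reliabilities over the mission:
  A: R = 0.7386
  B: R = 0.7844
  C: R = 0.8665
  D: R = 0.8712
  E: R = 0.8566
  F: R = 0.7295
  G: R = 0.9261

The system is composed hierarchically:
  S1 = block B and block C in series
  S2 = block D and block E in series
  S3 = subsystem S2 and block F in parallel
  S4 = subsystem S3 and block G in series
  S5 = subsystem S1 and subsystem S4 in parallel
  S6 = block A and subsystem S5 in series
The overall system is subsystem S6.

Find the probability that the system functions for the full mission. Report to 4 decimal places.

Series (B and C): 0.784400 × 0.866500 = 0.679683
Series (D and E): 0.871200 × 0.856600 = 0.746270
Parallel ([0.746270] and F): 1 − (1 − 0.746270)(1 − 0.729500) = 0.931366
Series ([0.931366] and G): 0.931366 × 0.926100 = 0.862538
Parallel ([0.679683] and [0.862538]): 1 − (1 − 0.679683)(1 − 0.862538) = 0.955969
Series (A and [0.955969]): 0.738600 × 0.955969 = 0.7061

0.7061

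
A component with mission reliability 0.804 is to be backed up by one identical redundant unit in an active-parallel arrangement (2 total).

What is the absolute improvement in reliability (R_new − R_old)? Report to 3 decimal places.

R_before = 0.804
R_after = 1 − (1 − 0.804)^2 = 0.962
ΔR = 0.962 − 0.804 = 0.158

0.158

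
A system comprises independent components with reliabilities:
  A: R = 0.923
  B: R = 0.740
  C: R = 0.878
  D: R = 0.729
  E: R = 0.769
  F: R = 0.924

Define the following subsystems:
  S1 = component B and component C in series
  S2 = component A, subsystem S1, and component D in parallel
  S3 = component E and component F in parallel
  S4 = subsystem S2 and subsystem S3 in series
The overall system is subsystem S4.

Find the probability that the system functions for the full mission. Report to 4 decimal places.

Series (B and C): 0.740000 × 0.878000 = 0.649720
Parallel (A, [0.649720], and D): 1 − (1 − 0.923000)(1 − 0.649720)(1 − 0.729000) = 0.992691
Parallel (E and F): 1 − (1 − 0.769000)(1 − 0.924000) = 0.982444
Series ([0.992691] and [0.982444]): 0.992691 × 0.982444 = 0.9753

0.9753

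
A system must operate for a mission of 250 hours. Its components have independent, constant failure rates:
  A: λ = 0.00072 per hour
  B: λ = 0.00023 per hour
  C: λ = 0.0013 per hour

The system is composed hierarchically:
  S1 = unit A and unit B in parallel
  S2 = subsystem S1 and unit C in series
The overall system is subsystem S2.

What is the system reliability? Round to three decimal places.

0.716

R(A) = exp(−0.00072 × 250) = 0.83527
R(B) = exp(−0.00023 × 250) = 0.94412
R(C) = exp(−0.0013 × 250) = 0.72253
Parallel (A and B): 1 − (1 − 0.83527)(1 − 0.94412) = 0.99079
Series ([0.99079] and C): 0.99079 × 0.72253 = 0.716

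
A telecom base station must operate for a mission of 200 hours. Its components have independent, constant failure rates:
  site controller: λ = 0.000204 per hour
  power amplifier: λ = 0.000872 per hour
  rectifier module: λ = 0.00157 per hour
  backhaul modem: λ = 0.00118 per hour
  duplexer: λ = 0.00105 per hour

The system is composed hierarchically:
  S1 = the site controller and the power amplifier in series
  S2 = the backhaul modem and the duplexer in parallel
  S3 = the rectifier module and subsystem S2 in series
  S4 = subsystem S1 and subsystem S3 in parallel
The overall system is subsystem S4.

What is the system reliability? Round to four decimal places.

0.9422

R(site controller) = exp(−0.000204 × 200) = 0.960021
R(power amplifier) = exp(−0.000872 × 200) = 0.839961
R(rectifier module) = exp(−0.00157 × 200) = 0.730519
R(backhaul modem) = exp(−0.00118 × 200) = 0.789781
R(duplexer) = exp(−0.00105 × 200) = 0.810584
Series (site controller and power amplifier): 0.960021 × 0.839961 = 0.806380
Parallel (backhaul modem and duplexer): 1 − (1 − 0.789781)(1 − 0.810584) = 0.960181
Series (rectifier module and [0.960181]): 0.730519 × 0.960181 = 0.701430
Parallel ([0.806380] and [0.701430]): 1 − (1 − 0.806380)(1 − 0.701430) = 0.9422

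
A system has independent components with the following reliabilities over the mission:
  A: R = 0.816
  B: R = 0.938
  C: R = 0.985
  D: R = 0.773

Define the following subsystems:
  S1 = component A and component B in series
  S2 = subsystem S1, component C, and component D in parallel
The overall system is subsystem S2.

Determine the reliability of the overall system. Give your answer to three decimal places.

0.999

Series (A and B): 0.81600 × 0.93800 = 0.76541
Parallel ([0.76541], C, and D): 1 − (1 − 0.76541)(1 − 0.98500)(1 − 0.77300) = 0.999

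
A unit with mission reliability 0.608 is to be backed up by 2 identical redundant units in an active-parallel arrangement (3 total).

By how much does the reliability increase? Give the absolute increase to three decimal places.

0.332

R_before = 0.608
R_after = 1 − (1 − 0.608)^3 = 0.940
ΔR = 0.940 − 0.608 = 0.332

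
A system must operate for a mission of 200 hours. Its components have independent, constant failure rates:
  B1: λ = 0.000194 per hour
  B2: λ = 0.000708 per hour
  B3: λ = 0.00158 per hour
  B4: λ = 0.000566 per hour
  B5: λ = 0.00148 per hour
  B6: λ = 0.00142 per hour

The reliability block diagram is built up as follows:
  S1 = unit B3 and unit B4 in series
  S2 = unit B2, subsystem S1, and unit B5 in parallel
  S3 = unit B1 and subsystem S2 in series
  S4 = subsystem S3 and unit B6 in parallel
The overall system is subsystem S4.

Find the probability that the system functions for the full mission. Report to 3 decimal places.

0.988

R(B1) = exp(−0.000194 × 200) = 0.96194
R(B2) = exp(−0.000708 × 200) = 0.86797
R(B3) = exp(−0.00158 × 200) = 0.72906
R(B4) = exp(−0.000566 × 200) = 0.89297
R(B5) = exp(−0.00148 × 200) = 0.74379
R(B6) = exp(−0.00142 × 200) = 0.75277
Series (B3 and B4): 0.72906 × 0.89297 = 0.65103
Parallel (B2, [0.65103], and B5): 1 − (1 − 0.86797)(1 − 0.65103)(1 − 0.74379) = 0.98820
Series (B1 and [0.98820]): 0.96194 × 0.98820 = 0.95059
Parallel ([0.95059] and B6): 1 − (1 − 0.95059)(1 − 0.75277) = 0.988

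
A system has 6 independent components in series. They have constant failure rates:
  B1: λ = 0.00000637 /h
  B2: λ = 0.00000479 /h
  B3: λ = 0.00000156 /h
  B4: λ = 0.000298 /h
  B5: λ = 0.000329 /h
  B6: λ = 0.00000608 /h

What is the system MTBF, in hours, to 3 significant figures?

Series of exponential components: λ_sys = Σ λ_i
λ_sys = 0.00000637 + 0.00000479 + 0.00000156 + 0.000298 + 0.000329 + 0.00000608 = 6.4580e-04 /h
MTBF = 1 / λ_sys = 1550 h

1550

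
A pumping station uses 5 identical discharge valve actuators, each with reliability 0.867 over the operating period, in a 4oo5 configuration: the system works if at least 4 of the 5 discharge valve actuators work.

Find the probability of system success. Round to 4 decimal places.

0.8656

R = Σ_{i=4}^{5} C(5,i) p^i (1−p)^{5−i} with p = 0.867
C(5,4)·0.867^4·0.133^1 = 0.375749
C(5,5)·0.867^5·0.133^0 = 0.489887
Sum = 0.8656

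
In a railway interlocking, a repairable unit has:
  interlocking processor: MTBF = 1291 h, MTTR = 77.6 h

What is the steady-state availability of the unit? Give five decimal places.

A(interlocking processor) = MTBF/(MTBF+MTTR) = 1291/(1291+77.6) = 0.94330

0.94330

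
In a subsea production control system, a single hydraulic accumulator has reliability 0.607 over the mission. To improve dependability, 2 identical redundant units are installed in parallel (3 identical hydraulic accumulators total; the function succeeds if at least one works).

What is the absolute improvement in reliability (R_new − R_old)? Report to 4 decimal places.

R_before = 0.607
R_after = 1 − (1 − 0.607)^3 = 0.9393
ΔR = 0.9393 − 0.607 = 0.3323

0.3323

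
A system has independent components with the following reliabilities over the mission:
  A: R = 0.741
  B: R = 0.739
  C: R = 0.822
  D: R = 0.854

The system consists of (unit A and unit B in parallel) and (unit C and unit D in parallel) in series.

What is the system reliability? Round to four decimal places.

Parallel (A and B): 1 − (1 − 0.741000)(1 − 0.739000) = 0.932401
Parallel (C and D): 1 − (1 − 0.822000)(1 − 0.854000) = 0.974012
Series ([0.932401] and [0.974012]): 0.932401 × 0.974012 = 0.9082

0.9082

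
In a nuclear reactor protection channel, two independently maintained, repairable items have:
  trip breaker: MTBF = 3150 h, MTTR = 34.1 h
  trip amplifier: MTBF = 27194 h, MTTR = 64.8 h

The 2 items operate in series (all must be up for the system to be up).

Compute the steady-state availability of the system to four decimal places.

A(trip breaker) = MTBF/(MTBF+MTTR) = 3150/(3150+34.1) = 0.989291
A(trip amplifier) = MTBF/(MTBF+MTTR) = 27194/(27194+64.8) = 0.997623
Series availability: 0.989291 × 0.997623 = 0.9869

0.9869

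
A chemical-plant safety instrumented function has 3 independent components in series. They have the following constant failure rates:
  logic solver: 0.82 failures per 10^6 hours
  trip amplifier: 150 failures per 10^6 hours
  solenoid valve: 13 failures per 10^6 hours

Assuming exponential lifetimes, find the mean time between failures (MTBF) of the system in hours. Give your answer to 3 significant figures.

Series of exponential components: λ_sys = Σ λ_i
λ_sys = 0.00000082 + 0.00015 + 0.000013 = 1.6382e-04 /h
MTBF = 1 / λ_sys = 6100 h

6100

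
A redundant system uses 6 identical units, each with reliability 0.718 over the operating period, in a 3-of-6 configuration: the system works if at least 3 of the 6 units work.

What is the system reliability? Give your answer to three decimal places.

0.943

R = Σ_{i=3}^{6} C(6,i) p^i (1−p)^{6−i} with p = 0.718
C(6,3)·0.718^3·0.282^3 = 0.16602
C(6,4)·0.718^4·0.282^2 = 0.31702
C(6,5)·0.718^5·0.282^1 = 0.32287
C(6,6)·0.718^6·0.282^0 = 0.13701
Sum = 0.943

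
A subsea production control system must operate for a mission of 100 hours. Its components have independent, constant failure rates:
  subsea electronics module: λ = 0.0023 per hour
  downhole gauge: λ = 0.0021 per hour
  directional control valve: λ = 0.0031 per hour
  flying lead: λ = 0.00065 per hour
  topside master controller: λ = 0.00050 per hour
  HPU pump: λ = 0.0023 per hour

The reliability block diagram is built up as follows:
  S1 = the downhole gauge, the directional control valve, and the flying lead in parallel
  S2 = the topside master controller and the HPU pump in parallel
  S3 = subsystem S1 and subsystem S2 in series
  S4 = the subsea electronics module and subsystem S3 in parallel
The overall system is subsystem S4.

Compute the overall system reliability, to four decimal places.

R(subsea electronics module) = exp(−0.0023 × 100) = 0.794534
R(downhole gauge) = exp(−0.0021 × 100) = 0.810584
R(directional control valve) = exp(−0.0031 × 100) = 0.733447
R(flying lead) = exp(−0.00065 × 100) = 0.937067
R(topside master controller) = exp(−0.00050 × 100) = 0.951229
R(HPU pump) = exp(−0.0023 × 100) = 0.794534
Parallel (downhole gauge, directional control valve, and flying lead): 1 − (1 − 0.810584)(1 − 0.733447)(1 − 0.937067) = 0.996823
Parallel (topside master controller and HPU pump): 1 − (1 − 0.951229)(1 − 0.794534) = 0.989979
Series ([0.996823] and [0.989979]): 0.996823 × 0.989979 = 0.986834
Parallel (subsea electronics module and [0.986834]): 1 − (1 − 0.794534)(1 − 0.986834) = 0.9973

0.9973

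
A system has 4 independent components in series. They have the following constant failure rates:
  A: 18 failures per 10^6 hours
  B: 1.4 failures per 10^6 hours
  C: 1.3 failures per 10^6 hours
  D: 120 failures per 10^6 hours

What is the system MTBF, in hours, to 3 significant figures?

Series of exponential components: λ_sys = Σ λ_i
λ_sys = 0.000018 + 0.0000014 + 0.0000013 + 0.00012 = 1.4070e-04 /h
MTBF = 1 / λ_sys = 7110 h

7110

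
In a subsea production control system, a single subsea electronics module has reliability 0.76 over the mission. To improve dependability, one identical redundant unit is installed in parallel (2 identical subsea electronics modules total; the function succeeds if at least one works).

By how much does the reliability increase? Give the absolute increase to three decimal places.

R_before = 0.76
R_after = 1 − (1 − 0.76)^2 = 0.942
ΔR = 0.942 − 0.76 = 0.182

0.182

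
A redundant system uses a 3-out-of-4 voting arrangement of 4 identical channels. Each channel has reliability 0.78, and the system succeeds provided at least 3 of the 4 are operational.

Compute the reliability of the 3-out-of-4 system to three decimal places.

0.788

R = Σ_{i=3}^{4} C(4,i) p^i (1−p)^{4−i} with p = 0.78
C(4,3)·0.78^3·0.22^1 = 0.41761
C(4,4)·0.78^4·0.22^0 = 0.37015
Sum = 0.788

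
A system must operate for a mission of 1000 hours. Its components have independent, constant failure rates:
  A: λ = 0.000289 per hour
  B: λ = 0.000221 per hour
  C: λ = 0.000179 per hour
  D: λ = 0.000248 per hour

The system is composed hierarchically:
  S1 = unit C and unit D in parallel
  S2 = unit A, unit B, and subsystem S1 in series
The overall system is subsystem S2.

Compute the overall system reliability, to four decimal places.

0.5789

R(A) = exp(−0.000289 × 1000) = 0.749012
R(B) = exp(−0.000221 × 1000) = 0.801717
R(C) = exp(−0.000179 × 1000) = 0.836106
R(D) = exp(−0.000248 × 1000) = 0.780360
Parallel (C and D): 1 − (1 − 0.836106)(1 − 0.780360) = 0.964002
Series (A, B, and [0.964002]): 0.749012 × 0.801717 × 0.964002 = 0.5789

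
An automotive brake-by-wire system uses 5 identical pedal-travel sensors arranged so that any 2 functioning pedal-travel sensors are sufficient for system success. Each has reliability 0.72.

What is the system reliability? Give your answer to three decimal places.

R = Σ_{i=2}^{5} C(5,i) p^i (1−p)^{5−i} with p = 0.72
C(5,2)·0.72^2·0.28^3 = 0.11380
C(5,3)·0.72^3·0.28^2 = 0.29263
C(5,4)·0.72^4·0.28^1 = 0.37623
C(5,5)·0.72^5·0.28^0 = 0.19349
Sum = 0.976

0.976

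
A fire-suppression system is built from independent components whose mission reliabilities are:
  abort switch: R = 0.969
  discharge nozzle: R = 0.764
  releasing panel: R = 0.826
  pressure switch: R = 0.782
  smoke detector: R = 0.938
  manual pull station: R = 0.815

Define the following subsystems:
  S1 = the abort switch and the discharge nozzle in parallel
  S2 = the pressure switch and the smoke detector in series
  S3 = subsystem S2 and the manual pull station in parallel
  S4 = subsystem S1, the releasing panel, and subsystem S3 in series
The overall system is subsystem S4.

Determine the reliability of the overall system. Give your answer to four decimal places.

0.7795

Parallel (abort switch and discharge nozzle): 1 − (1 − 0.969000)(1 − 0.764000) = 0.992684
Series (pressure switch and smoke detector): 0.782000 × 0.938000 = 0.733516
Parallel ([0.733516] and manual pull station): 1 − (1 − 0.733516)(1 − 0.815000) = 0.950700
Series ([0.992684], releasing panel, and [0.950700]): 0.992684 × 0.826000 × 0.950700 = 0.7795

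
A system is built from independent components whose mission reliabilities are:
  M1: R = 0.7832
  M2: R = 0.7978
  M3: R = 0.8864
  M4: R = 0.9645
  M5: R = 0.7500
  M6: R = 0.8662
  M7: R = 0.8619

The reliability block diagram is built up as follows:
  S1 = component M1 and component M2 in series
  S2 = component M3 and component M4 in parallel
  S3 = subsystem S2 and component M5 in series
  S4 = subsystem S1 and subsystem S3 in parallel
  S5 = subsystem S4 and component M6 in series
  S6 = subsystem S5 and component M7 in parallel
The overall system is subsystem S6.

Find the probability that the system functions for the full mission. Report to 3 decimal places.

Series (M1 and M2): 0.78320 × 0.79780 = 0.62484
Parallel (M3 and M4): 1 − (1 − 0.88640)(1 − 0.96450) = 0.99597
Series ([0.99597] and M5): 0.99597 × 0.75000 = 0.74698
Parallel ([0.62484] and [0.74698]): 1 − (1 − 0.62484)(1 − 0.74698) = 0.90508
Series ([0.90508] and M6): 0.90508 × 0.86620 = 0.78398
Parallel ([0.78398] and M7): 1 − (1 − 0.78398)(1 − 0.86190) = 0.970

0.970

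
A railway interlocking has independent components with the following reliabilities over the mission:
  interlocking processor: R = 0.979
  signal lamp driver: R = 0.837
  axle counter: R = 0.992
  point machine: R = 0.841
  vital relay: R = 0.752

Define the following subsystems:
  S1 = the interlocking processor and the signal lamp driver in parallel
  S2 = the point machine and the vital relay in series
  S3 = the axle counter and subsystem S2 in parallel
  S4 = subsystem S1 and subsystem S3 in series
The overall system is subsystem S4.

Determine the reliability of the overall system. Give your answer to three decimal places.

Parallel (interlocking processor and signal lamp driver): 1 − (1 − 0.97900)(1 − 0.83700) = 0.99658
Series (point machine and vital relay): 0.84100 × 0.75200 = 0.63243
Parallel (axle counter and [0.63243]): 1 − (1 − 0.99200)(1 − 0.63243) = 0.99706
Series ([0.99658] and [0.99706]): 0.99658 × 0.99706 = 0.994

0.994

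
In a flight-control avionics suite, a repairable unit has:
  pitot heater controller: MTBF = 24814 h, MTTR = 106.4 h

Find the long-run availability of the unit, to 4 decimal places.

0.9957

A(pitot heater controller) = MTBF/(MTBF+MTTR) = 24814/(24814+106.4) = 0.9957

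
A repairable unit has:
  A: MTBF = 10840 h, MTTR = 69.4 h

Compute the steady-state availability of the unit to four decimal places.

A(A) = MTBF/(MTBF+MTTR) = 10840/(10840+69.4) = 0.9936

0.9936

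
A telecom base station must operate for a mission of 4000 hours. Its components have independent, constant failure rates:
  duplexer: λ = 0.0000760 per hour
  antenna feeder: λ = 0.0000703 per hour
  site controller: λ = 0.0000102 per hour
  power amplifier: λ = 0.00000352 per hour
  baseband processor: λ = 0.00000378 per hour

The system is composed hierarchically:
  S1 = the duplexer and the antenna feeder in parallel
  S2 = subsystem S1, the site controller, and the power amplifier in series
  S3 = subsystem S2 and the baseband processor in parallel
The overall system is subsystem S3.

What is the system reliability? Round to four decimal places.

R(duplexer) = exp(−0.0000760 × 4000) = 0.737861
R(antenna feeder) = exp(−0.0000703 × 4000) = 0.754877
R(site controller) = exp(−0.0000102 × 4000) = 0.960021
R(power amplifier) = exp(−0.00000352 × 4000) = 0.986019
R(baseband processor) = exp(−0.00000378 × 4000) = 0.984994
Parallel (duplexer and antenna feeder): 1 − (1 − 0.737861)(1 − 0.754877) = 0.935744
Series ([0.935744], site controller, and power amplifier): 0.935744 × 0.960021 × 0.986019 = 0.885774
Parallel ([0.885774] and baseband processor): 1 − (1 − 0.885774)(1 − 0.984994) = 0.9983

0.9983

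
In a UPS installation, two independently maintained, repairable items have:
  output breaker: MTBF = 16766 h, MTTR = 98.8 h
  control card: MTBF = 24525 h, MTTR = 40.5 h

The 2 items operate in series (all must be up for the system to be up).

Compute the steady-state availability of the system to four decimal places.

0.9925

A(output breaker) = MTBF/(MTBF+MTTR) = 16766/(16766+98.8) = 0.994142
A(control card) = MTBF/(MTBF+MTTR) = 24525/(24525+40.5) = 0.998351
Series availability: 0.994142 × 0.998351 = 0.9925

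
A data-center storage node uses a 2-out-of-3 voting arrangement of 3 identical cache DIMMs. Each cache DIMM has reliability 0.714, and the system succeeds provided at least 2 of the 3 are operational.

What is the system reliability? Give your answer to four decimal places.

0.8014

R = Σ_{i=2}^{3} C(3,i) p^i (1−p)^{3−i} with p = 0.714
C(3,2)·0.714^2·0.286^1 = 0.437405
C(3,3)·0.714^3·0.286^0 = 0.363994
Sum = 0.8014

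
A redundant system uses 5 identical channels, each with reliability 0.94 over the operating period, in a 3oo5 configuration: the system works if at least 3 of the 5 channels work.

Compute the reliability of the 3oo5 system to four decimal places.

R = Σ_{i=3}^{5} C(5,i) p^i (1−p)^{5−i} with p = 0.94
C(5,3)·0.94^3·0.06^2 = 0.029901
C(5,4)·0.94^4·0.06^1 = 0.234225
C(5,5)·0.94^5·0.06^0 = 0.733904
Sum = 0.9980

0.9980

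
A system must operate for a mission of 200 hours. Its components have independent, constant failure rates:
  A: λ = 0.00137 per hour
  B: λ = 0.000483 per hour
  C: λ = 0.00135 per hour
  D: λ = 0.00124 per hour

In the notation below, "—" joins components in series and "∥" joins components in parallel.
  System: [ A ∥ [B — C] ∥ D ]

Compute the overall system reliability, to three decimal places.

R(A) = exp(−0.00137 × 200) = 0.76033
R(B) = exp(−0.000483 × 200) = 0.90792
R(C) = exp(−0.00135 × 200) = 0.76338
R(D) = exp(−0.00124 × 200) = 0.78036
Series (B and C): 0.90792 × 0.76338 = 0.69309
Parallel (A, [0.69309], and D): 1 − (1 − 0.76033)(1 − 0.69309)(1 − 0.78036) = 0.984

0.984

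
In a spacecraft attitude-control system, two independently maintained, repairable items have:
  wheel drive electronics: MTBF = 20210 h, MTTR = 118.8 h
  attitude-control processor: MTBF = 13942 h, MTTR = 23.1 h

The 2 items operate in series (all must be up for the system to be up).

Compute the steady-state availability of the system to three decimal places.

0.993

A(wheel drive electronics) = MTBF/(MTBF+MTTR) = 20210/(20210+118.8) = 0.994156
A(attitude-control processor) = MTBF/(MTBF+MTTR) = 13942/(13942+23.1) = 0.998346
Series availability: 0.994156 × 0.998346 = 0.993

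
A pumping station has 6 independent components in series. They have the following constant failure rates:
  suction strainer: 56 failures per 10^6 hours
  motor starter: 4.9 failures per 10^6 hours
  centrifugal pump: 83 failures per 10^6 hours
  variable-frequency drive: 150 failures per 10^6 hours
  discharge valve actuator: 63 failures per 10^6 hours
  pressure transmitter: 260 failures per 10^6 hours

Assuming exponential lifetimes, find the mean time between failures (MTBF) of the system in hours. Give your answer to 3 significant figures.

Series of exponential components: λ_sys = Σ λ_i
λ_sys = 0.000056 + 0.0000049 + 0.000083 + 0.00015 + 0.000063 + 0.00026 = 6.1690e-04 /h
MTBF = 1 / λ_sys = 1620 h

1620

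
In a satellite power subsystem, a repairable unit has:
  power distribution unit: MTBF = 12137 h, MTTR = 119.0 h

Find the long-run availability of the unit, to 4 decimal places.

0.9903

A(power distribution unit) = MTBF/(MTBF+MTTR) = 12137/(12137+119.0) = 0.9903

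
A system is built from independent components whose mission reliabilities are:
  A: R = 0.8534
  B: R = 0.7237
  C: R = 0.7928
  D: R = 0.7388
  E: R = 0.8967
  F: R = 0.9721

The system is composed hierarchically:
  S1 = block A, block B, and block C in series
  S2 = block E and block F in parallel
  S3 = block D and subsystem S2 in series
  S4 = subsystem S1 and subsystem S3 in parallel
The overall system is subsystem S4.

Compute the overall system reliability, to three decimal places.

0.866

Series (A, B, and C): 0.85340 × 0.72370 × 0.79280 = 0.48964
Parallel (E and F): 1 − (1 − 0.89670)(1 − 0.97210) = 0.99712
Series (D and [0.99712]): 0.73880 × 0.99712 = 0.73667
Parallel ([0.48964] and [0.73667]): 1 − (1 − 0.48964)(1 − 0.73667) = 0.866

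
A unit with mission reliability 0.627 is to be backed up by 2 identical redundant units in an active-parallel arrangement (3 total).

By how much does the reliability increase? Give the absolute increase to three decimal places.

R_before = 0.627
R_after = 1 − (1 − 0.627)^3 = 0.948
ΔR = 0.948 − 0.627 = 0.321

0.321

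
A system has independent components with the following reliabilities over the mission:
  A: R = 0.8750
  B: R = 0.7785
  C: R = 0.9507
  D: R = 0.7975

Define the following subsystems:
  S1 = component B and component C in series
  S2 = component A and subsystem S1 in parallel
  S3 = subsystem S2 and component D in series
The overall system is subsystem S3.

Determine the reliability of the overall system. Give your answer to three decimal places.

Series (B and C): 0.77850 × 0.95070 = 0.74012
Parallel (A and [0.74012]): 1 − (1 − 0.87500)(1 − 0.74012) = 0.96752
Series ([0.96752] and D): 0.96752 × 0.79750 = 0.772

0.772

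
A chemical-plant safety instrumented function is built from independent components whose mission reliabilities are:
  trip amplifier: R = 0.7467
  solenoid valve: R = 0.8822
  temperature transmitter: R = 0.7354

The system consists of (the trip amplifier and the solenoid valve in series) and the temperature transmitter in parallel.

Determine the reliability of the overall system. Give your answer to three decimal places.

Series (trip amplifier and solenoid valve): 0.74670 × 0.88220 = 0.65874
Parallel ([0.65874] and temperature transmitter): 1 − (1 − 0.65874)(1 − 0.73540) = 0.910

0.910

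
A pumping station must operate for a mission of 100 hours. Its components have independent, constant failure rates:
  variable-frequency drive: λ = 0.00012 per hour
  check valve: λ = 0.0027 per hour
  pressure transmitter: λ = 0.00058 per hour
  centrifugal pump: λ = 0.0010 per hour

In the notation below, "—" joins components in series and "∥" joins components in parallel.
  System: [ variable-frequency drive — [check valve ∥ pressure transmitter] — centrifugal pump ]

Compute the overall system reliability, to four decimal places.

R(variable-frequency drive) = exp(−0.00012 × 100) = 0.988072
R(check valve) = exp(−0.0027 × 100) = 0.763379
R(pressure transmitter) = exp(−0.00058 × 100) = 0.943650
R(centrifugal pump) = exp(−0.0010 × 100) = 0.904837
Parallel (check valve and pressure transmitter): 1 − (1 − 0.763379)(1 − 0.943650) = 0.986666
Series (variable-frequency drive, [0.986666], and centrifugal pump): 0.988072 × 0.986666 × 0.904837 = 0.8821

0.8821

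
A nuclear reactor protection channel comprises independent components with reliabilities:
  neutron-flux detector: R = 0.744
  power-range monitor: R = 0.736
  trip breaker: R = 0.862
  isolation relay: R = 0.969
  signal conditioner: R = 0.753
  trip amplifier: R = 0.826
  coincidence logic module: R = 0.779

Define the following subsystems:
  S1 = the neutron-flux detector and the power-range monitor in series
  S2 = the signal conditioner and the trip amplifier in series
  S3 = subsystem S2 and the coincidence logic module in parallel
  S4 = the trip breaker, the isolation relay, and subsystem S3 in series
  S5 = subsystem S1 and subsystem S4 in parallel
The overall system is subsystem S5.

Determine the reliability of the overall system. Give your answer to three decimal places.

0.894

Series (neutron-flux detector and power-range monitor): 0.74400 × 0.73600 = 0.54758
Series (signal conditioner and trip amplifier): 0.75300 × 0.82600 = 0.62198
Parallel ([0.62198] and coincidence logic module): 1 − (1 − 0.62198)(1 − 0.77900) = 0.91646
Series (trip breaker, isolation relay, and [0.91646]): 0.86200 × 0.96900 × 0.91646 = 0.76550
Parallel ([0.54758] and [0.76550]): 1 − (1 − 0.54758)(1 − 0.76550) = 0.894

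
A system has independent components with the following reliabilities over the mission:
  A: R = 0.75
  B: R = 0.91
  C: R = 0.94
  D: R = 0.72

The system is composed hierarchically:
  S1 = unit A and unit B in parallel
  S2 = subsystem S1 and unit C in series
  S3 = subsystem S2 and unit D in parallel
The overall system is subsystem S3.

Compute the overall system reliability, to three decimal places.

Parallel (A and B): 1 − (1 − 0.75000)(1 − 0.91000) = 0.97750
Series ([0.97750] and C): 0.97750 × 0.94000 = 0.91885
Parallel ([0.91885] and D): 1 − (1 − 0.91885)(1 − 0.72000) = 0.977

0.977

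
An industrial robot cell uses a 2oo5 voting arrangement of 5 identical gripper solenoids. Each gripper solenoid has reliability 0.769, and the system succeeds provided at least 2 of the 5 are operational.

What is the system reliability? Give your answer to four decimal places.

0.9884

R = Σ_{i=2}^{5} C(5,i) p^i (1−p)^{5−i} with p = 0.769
C(5,2)·0.769^2·0.231^3 = 0.072893
C(5,3)·0.769^3·0.231^2 = 0.242663
C(5,4)·0.769^4·0.231^1 = 0.403913
C(5,5)·0.769^5·0.231^0 = 0.268925
Sum = 0.9884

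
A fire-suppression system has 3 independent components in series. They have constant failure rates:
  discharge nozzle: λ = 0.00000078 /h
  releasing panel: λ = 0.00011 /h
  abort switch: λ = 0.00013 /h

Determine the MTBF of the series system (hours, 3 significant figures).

4150

Series of exponential components: λ_sys = Σ λ_i
λ_sys = 0.00000078 + 0.00011 + 0.00013 = 2.4078e-04 /h
MTBF = 1 / λ_sys = 4150 h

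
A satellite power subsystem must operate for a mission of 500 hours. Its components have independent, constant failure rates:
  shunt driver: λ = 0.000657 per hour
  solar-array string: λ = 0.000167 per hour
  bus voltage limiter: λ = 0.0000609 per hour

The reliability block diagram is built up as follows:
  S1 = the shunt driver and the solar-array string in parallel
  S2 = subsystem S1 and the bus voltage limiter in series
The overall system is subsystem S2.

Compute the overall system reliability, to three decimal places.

R(shunt driver) = exp(−0.000657 × 500) = 0.72000
R(solar-array string) = exp(−0.000167 × 500) = 0.91989
R(bus voltage limiter) = exp(−0.0000609 × 500) = 0.97001
Parallel (shunt driver and solar-array string): 1 − (1 − 0.72000)(1 − 0.91989) = 0.97757
Series ([0.97757] and bus voltage limiter): 0.97757 × 0.97001 = 0.948

0.948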